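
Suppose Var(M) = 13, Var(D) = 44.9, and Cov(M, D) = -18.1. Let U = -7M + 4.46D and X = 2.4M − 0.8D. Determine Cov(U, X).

Cov(U, X) = -673.7056

By bilinearity, Cov(U, X) = ac·Var(M) + bd·Var(D) + (ad+bc)·Cov(M, D), with a=-7, b=4.46, c=2.4, d=-0.8.
ac·Var(M) = (-7)·2.4·13 = -218.4
bd·Var(D) = 4.46·(-0.8)·44.9 = -160.2032
(ad+bc)·Cov(M, D) = (16.304)·(-18.1) = -295.1024
Cov(U, X) = -218.4 + (-160.2032) + (-295.1024) = -673.7056.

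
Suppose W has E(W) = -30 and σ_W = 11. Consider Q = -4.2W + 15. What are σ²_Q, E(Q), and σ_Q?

Q = -4.2W + 15 is linear with a = -4.2, b = 15.
σ²_W = 11² = 121.
σ²_Q = a²·σ²_W = (-4.2)²·121 = 2134.44 (the additive constant 15 does not affect variance).
E(Q) = a·E(W) + b = (-4.2)·(-30) + 15 = 141.
σ_Q = |a|·σ_W = |-4.2|·11 = 46.2.

σ²_Q = 2134.44, E(Q) = 141, σ_Q = 46.2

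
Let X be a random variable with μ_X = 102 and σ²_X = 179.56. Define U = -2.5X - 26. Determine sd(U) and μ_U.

U = -2.5X - 26 is linear with a = -2.5, b = -26.
sd(X) = √179.56 = 13.4.
sd(U) = |a|·sd(X) = |-2.5|·13.4 = 33.5.
μ_U = a·μ_X + b = (-2.5)·102 + (-26) = -281.

sd(U) = 33.5, μ_U = -281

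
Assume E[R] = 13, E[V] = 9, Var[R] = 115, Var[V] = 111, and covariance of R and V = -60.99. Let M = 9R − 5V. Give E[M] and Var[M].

E[M] = 9·E[R] + (-5)·E[V] = 9·13 + (-5)·9 = 72.
Var[M] = a²·Var[R] + b²·Var[V] + 2ab·covariance of R and V with a = 9, b = -5.
= 9²·115 + (-5)²·111 + 2·9·(-5)·(-60.99)
= 9315 + 2775 + 5489.1 = 17579.1.

E[M] = 72, Var[M] = 17579.1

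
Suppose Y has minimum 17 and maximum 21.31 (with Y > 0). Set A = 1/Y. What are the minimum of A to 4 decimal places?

min(A) = 0.0469

1/Y is decreasing on this domain, so min(A) comes from max(Y) = 21.31: min(A) = 1/(21.31) ≈ 0.0469.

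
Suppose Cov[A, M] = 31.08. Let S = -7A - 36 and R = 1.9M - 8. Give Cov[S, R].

Cov[S, R] = -413.364

Cov[S, R] = a·c·Cov[A, M] = (-7)·1.9·31.08 = -413.364. Additive constants drop out.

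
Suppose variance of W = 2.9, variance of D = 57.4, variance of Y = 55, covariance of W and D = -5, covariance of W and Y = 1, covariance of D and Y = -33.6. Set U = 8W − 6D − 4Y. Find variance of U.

variance of U = a²·variance of W + b²·variance of D + c²·variance of Y + 2ab·covariance of W and D + 2ac·covariance of W and Y + 2bc·covariance of D and Y, with a = 8, b = -6, c = -4.
= 185.6 + 2066.4 + 880 + 480 + (-64) + (-1612.8)
= 1935.2.

variance of U = 1935.2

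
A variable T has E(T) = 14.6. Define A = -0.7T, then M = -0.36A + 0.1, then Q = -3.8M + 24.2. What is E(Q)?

E(Q) = 9.83904

E(A) = (-0.7)·14.6 = -10.22.
E(M) = (-0.36)·(-10.22) + 0.1 = 3.7792.
E(Q) = (-3.8)·3.7792 + 24.2 = 9.83904.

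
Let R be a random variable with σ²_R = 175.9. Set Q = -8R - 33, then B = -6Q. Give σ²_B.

σ²_Q = (-8)²·175.9 = 11257.6.
σ²_B = (-6)²·11257.6 = 405273.6.

σ²_B = 405273.6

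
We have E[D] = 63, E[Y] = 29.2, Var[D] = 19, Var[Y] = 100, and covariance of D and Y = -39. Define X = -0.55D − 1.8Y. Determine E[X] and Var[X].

E[X] = (-0.55)·E[D] + (-1.8)·E[Y] = (-0.55)·63 + (-1.8)·29.2 = -87.21.
Var[X] = a²·Var[D] + b²·Var[Y] + 2ab·covariance of D and Y with a = -0.55, b = -1.8.
= (-0.55)²·19 + (-1.8)²·100 + 2·(-0.55)·(-1.8)·(-39)
= 5.7475 + 324 + (-77.22) = 252.5275.

E[X] = -87.21, Var[X] = 252.5275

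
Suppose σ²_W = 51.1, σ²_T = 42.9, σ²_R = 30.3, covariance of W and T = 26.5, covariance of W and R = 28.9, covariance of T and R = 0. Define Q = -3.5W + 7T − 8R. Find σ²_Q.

σ²_Q = a²·σ²_W + b²·σ²_T + c²·σ²_R + 2ab·covariance of W and T + 2ac·covariance of W and R + 2bc·covariance of T and R, with a = -3.5, b = 7, c = -8.
= 625.975 + 2102.1 + 1939.2 + (-1298.5) + 1618.4 + 0
= 4987.175.

σ²_Q = 4987.175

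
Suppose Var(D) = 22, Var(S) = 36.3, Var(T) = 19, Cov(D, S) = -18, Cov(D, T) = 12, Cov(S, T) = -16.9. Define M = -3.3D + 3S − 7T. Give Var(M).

Var(M) = 3117.88

Var(M) = a²·Var(D) + b²·Var(S) + c²·Var(T) + 2ab·Cov(D, S) + 2ac·Cov(D, T) + 2bc·Cov(S, T), with a = -3.3, b = 3, c = -7.
= 239.58 + 326.7 + 931 + 356.4 + 554.4 + 709.8
= 3117.88.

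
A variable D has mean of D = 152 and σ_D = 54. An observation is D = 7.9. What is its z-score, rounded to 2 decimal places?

z = (D − mean of D) / σ_D = (7.9 − 152) / 54 ≈ -2.67.

z = -2.67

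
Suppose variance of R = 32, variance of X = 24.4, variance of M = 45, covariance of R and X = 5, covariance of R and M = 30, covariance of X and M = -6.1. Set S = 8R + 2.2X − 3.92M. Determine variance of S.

variance of S = a²·variance of R + b²·variance of X + c²·variance of M + 2ab·covariance of R and X + 2ac·covariance of R and M + 2bc·covariance of X and M, with a = 8, b = 2.2, c = -3.92.
= 2048 + 118.096 + 691.488 + 176 + (-1881.6) + 105.2128
= 1257.1968.

variance of S = 1257.1968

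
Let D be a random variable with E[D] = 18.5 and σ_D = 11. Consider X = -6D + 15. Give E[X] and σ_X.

X = -6D + 15 is linear with a = -6, b = 15.
E[X] = a·E[D] + b = (-6)·18.5 + 15 = -96.
σ_X = |a|·σ_D = |-6|·11 = 66.

E[X] = -96, σ_X = 66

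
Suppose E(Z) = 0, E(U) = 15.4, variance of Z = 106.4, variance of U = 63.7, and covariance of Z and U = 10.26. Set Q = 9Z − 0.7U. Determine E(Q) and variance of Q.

E(Q) = 9·E(Z) + (-0.7)·E(U) = 9·0 + (-0.7)·15.4 = -10.78.
variance of Q = a²·variance of Z + b²·variance of U + 2ab·covariance of Z and U with a = 9, b = -0.7.
= 9²·106.4 + (-0.7)²·63.7 + 2·9·(-0.7)·10.26
= 8618.4 + 31.213 + (-129.276) = 8520.337.

E(Q) = -10.78, variance of Q = 8520.337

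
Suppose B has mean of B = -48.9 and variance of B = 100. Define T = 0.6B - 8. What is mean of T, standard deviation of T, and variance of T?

T = 0.6B - 8 is linear with a = 0.6, b = -8.
mean of T = a·mean of B + b = 0.6·(-48.9) + (-8) = -37.34.
standard deviation of B = √100 = 10.
standard deviation of T = |a|·standard deviation of B = |0.6|·10 = 6.
variance of T = a²·variance of B = 0.6²·100 = 36 (the additive constant -8 does not affect variance).

mean of T = -37.34, standard deviation of T = 6, variance of T = 36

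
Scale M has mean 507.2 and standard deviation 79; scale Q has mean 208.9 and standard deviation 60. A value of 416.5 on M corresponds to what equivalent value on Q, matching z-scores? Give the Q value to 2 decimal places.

z = (416.5 − 507.2)/79 ≈ -1.1481.
Q = 208.9 + z·60 = 208.9 + (416.5 − 507.2)·60/79 ≈ 140.01.

Q = 140.01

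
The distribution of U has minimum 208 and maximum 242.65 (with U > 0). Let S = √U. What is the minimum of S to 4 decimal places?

√U is increasing on this domain, so min(S) comes from min(U) = 208: min(S) = √(208) ≈ 14.4222.

min(S) = 14.4222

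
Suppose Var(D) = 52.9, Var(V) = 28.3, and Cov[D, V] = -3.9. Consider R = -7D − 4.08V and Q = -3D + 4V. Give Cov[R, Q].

Cov[R, Q] = 710.508

By bilinearity, Cov[R, Q] = ac·Var(D) + bd·Var(V) + (ad+bc)·Cov[D, V], with a=-7, b=-4.08, c=-3, d=4.
ac·Var(D) = (-7)·(-3)·52.9 = 1110.9
bd·Var(V) = (-4.08)·4·28.3 = -461.856
(ad+bc)·Cov[D, V] = (-15.76)·(-3.9) = 61.464
Cov[R, Q] = 1110.9 + (-461.856) + 61.464 = 710.508.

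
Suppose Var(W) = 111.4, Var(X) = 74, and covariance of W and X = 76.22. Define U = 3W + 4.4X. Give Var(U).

Var(U) = 4447.448

Var(U) = a²·Var(W) + b²·Var(X) + 2ab·covariance of W and X with a = 3, b = 4.4.
= 3²·111.4 + 4.4²·74 + 2·3·4.4·76.22
= 1002.6 + 1432.64 + 2012.208 = 4447.448.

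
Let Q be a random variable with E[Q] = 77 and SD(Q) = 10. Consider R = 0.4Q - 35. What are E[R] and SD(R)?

E[R] = -4.2, SD(R) = 4

R = 0.4Q - 35 is linear with a = 0.4, b = -35.
E[R] = a·E[Q] + b = 0.4·77 + (-35) = -4.2.
SD(R) = |a|·SD(Q) = |0.4|·10 = 4.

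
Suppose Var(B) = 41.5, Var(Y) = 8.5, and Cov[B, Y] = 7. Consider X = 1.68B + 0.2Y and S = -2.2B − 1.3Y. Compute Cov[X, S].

Cov[X, S] = -173.962

By bilinearity, Cov[X, S] = ac·Var(B) + bd·Var(Y) + (ad+bc)·Cov[B, Y], with a=1.68, b=0.2, c=-2.2, d=-1.3.
ac·Var(B) = 1.68·(-2.2)·41.5 = -153.384
bd·Var(Y) = 0.2·(-1.3)·8.5 = -2.21
(ad+bc)·Cov[B, Y] = (-2.624)·7 = -18.368
Cov[X, S] = -153.384 + (-2.21) + (-18.368) = -173.962.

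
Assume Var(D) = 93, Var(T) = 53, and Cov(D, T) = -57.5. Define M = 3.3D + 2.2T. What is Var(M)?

Var(M) = a²·Var(D) + b²·Var(T) + 2ab·Cov(D, T) with a = 3.3, b = 2.2.
= 3.3²·93 + 2.2²·53 + 2·3.3·2.2·(-57.5)
= 1012.77 + 256.52 + (-834.9) = 434.39.

Var(M) = 434.39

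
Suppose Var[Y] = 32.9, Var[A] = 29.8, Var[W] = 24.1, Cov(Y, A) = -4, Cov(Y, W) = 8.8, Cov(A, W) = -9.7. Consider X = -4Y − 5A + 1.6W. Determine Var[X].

Var[X] = 1215.656

Var[X] = a²·Var[Y] + b²·Var[A] + c²·Var[W] + 2ab·Cov(Y, A) + 2ac·Cov(Y, W) + 2bc·Cov(A, W), with a = -4, b = -5, c = 1.6.
= 526.4 + 745 + 61.696 + (-160) + (-112.64) + 155.2
= 1215.656.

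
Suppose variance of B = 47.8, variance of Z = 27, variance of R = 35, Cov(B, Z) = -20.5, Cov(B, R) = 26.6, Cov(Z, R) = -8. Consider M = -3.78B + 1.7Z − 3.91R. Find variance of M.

variance of M = 2452.20238

variance of M = a²·variance of B + b²·variance of Z + c²·variance of R + 2ab·Cov(B, Z) + 2ac·Cov(B, R) + 2bc·Cov(Z, R), with a = -3.78, b = 1.7, c = -3.91.
= 682.98552 + 78.03 + 535.0835 + 263.466 + 786.28536 + 106.352
= 2452.20238.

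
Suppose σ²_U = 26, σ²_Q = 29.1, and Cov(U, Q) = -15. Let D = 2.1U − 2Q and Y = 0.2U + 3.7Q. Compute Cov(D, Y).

Cov(D, Y) = -314.97

By bilinearity, Cov(D, Y) = ac·σ²_U + bd·σ²_Q + (ad+bc)·Cov(U, Q), with a=2.1, b=-2, c=0.2, d=3.7.
ac·σ²_U = 2.1·0.2·26 = 10.92
bd·σ²_Q = (-2)·3.7·29.1 = -215.34
(ad+bc)·Cov(U, Q) = (7.37)·(-15) = -110.55
Cov(D, Y) = 10.92 + (-215.34) + (-110.55) = -314.97.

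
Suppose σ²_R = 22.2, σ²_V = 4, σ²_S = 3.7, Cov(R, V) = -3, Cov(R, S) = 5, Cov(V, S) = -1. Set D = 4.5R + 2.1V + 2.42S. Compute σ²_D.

σ²_D = a²·σ²_R + b²·σ²_V + c²·σ²_S + 2ab·Cov(R, V) + 2ac·Cov(R, S) + 2bc·Cov(V, S), with a = 4.5, b = 2.1, c = 2.42.
= 449.55 + 17.64 + 21.66868 + (-56.7) + 108.9 + (-10.164)
= 530.89468.

σ²_D = 530.89468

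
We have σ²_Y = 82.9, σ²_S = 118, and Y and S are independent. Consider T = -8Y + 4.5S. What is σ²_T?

σ²_T = a²·σ²_Y + b²·σ²_S + 2ab·Cov[Y, S] with a = -8, b = 4.5.
Independence gives Cov[Y, S] = 0.
= (-8)²·82.9 + 4.5²·118 + 2·(-8)·4.5·0
= 5305.6 + 2389.5 + 0 = 7695.1.

σ²_T = 7695.1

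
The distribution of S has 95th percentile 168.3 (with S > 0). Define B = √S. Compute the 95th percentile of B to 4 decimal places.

95th percentile of B = 12.973

√S is increasing, so P_{95}(B) = g(P_{95}(S)) ≈ 12.973.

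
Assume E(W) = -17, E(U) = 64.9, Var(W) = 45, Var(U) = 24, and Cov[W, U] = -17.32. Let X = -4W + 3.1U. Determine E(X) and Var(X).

E(X) = (-4)·E(W) + 3.1·E(U) = (-4)·(-17) + 3.1·64.9 = 269.19.
Var(X) = a²·Var(W) + b²·Var(U) + 2ab·Cov[W, U] with a = -4, b = 3.1.
= (-4)²·45 + 3.1²·24 + 2·(-4)·3.1·(-17.32)
= 720 + 230.64 + 429.536 = 1380.176.

E(X) = 269.19, Var(X) = 1380.176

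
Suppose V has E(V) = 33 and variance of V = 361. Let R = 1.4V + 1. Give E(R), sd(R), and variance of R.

R = 1.4V + 1 is linear with a = 1.4, b = 1.
E(R) = a·E(V) + b = 1.4·33 + 1 = 47.2.
sd(V) = √361 = 19.
sd(R) = |a|·sd(V) = |1.4|·19 = 26.6.
variance of R = a²·variance of V = 1.4²·361 = 707.56 (the additive constant 1 does not affect variance).

E(R) = 47.2, sd(R) = 26.6, variance of R = 707.56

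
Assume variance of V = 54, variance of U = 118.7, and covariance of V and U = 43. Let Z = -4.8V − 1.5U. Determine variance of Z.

variance of Z = 2130.435

variance of Z = a²·variance of V + b²·variance of U + 2ab·covariance of V and U with a = -4.8, b = -1.5.
= (-4.8)²·54 + (-1.5)²·118.7 + 2·(-4.8)·(-1.5)·43
= 1244.16 + 267.075 + 619.2 = 2130.435.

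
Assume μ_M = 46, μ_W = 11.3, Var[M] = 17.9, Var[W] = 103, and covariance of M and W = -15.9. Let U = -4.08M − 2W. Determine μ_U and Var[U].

μ_U = -210.28, Var[U] = 450.48256

μ_U = (-4.08)·μ_M + (-2)·μ_W = (-4.08)·46 + (-2)·11.3 = -210.28.
Var[U] = a²·Var[M] + b²·Var[W] + 2ab·covariance of M and W with a = -4.08, b = -2.
= (-4.08)²·17.9 + (-2)²·103 + 2·(-4.08)·(-2)·(-15.9)
= 297.97056 + 412 + (-259.488) = 450.48256.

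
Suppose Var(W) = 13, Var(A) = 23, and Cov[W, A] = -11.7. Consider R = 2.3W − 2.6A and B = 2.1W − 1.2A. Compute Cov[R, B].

By bilinearity, Cov[R, B] = ac·Var(W) + bd·Var(A) + (ad+bc)·Cov[W, A], with a=2.3, b=-2.6, c=2.1, d=-1.2.
ac·Var(W) = 2.3·2.1·13 = 62.79
bd·Var(A) = (-2.6)·(-1.2)·23 = 71.76
(ad+bc)·Cov[W, A] = (-8.22)·(-11.7) = 96.174
Cov[R, B] = 62.79 + 71.76 + 96.174 = 230.724.

Cov[R, B] = 230.724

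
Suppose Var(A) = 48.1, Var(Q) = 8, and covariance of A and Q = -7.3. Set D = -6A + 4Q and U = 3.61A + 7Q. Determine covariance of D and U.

By bilinearity, covariance of D and U = ac·Var(A) + bd·Var(Q) + (ad+bc)·covariance of A and Q, with a=-6, b=4, c=3.61, d=7.
ac·Var(A) = (-6)·3.61·48.1 = -1041.846
bd·Var(Q) = 4·7·8 = 224
(ad+bc)·covariance of A and Q = (-27.56)·(-7.3) = 201.188
covariance of D and U = -1041.846 + 224 + 201.188 = -616.658.

covariance of D and U = -616.658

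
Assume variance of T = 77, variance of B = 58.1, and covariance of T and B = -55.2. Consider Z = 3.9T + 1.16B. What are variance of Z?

variance of Z = 749.89976

variance of Z = a²·variance of T + b²·variance of B + 2ab·covariance of T and B with a = 3.9, b = 1.16.
= 3.9²·77 + 1.16²·58.1 + 2·3.9·1.16·(-55.2)
= 1171.17 + 78.17936 + (-499.4496) = 749.89976.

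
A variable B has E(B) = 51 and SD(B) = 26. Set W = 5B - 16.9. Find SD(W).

SD(W) = 130

W = 5B - 16.9 is linear with a = 5, b = -16.9.
SD(W) = |a|·SD(B) = |5|·26 = 130.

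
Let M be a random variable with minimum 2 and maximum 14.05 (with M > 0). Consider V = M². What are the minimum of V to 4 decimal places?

min(V) = 4

M² is increasing on this domain, so min(V) comes from min(M) = 2: min(V) = square(2) = 4.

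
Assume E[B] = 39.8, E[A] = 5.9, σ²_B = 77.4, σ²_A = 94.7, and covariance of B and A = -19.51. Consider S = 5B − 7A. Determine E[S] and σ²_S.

E[S] = 5·E[B] + (-7)·E[A] = 5·39.8 + (-7)·5.9 = 157.7.
σ²_S = a²·σ²_B + b²·σ²_A + 2ab·covariance of B and A with a = 5, b = -7.
= 5²·77.4 + (-7)²·94.7 + 2·5·(-7)·(-19.51)
= 1935 + 4640.3 + 1365.7 = 7941.

E[S] = 157.7, σ²_S = 7941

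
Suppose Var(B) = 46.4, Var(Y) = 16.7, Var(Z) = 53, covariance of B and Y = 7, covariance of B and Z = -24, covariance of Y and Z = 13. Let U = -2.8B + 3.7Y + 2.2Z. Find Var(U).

Var(U) = a²·Var(B) + b²·Var(Y) + c²·Var(Z) + 2ab·covariance of B and Y + 2ac·covariance of B and Z + 2bc·covariance of Y and Z, with a = -2.8, b = 3.7, c = 2.2.
= 363.776 + 228.623 + 256.52 + (-145.04) + 295.68 + 211.64
= 1211.199.

Var(U) = 1211.199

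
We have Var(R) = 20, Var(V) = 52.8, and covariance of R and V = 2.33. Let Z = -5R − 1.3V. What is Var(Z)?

Var(Z) = a²·Var(R) + b²·Var(V) + 2ab·covariance of R and V with a = -5, b = -1.3.
= (-5)²·20 + (-1.3)²·52.8 + 2·(-5)·(-1.3)·2.33
= 500 + 89.232 + 30.29 = 619.522.

Var(Z) = 619.522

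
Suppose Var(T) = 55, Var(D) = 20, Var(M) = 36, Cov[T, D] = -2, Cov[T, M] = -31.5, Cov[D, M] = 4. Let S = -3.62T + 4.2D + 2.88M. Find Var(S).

Var(S) = a²·Var(T) + b²·Var(D) + c²·Var(M) + 2ab·Cov[T, D] + 2ac·Cov[T, M] + 2bc·Cov[D, M], with a = -3.62, b = 4.2, c = 2.88.
= 720.742 + 352.8 + 298.5984 + 60.816 + 656.8128 + 96.768
= 2186.5372.

Var(S) = 2186.5372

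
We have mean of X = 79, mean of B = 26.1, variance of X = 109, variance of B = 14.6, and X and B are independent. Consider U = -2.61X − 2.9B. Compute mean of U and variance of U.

mean of U = (-2.61)·mean of X + (-2.9)·mean of B = (-2.61)·79 + (-2.9)·26.1 = -281.88.
variance of U = a²·variance of X + b²·variance of B + 2ab·Cov(X, B) with a = -2.61, b = -2.9.
Independence gives Cov(X, B) = 0.
= (-2.61)²·109 + (-2.9)²·14.6 + 2·(-2.61)·(-2.9)·0
= 742.5189 + 122.786 + 0 = 865.3049.

mean of U = -281.88, variance of U = 865.3049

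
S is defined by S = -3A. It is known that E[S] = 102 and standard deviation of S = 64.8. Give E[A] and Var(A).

E[A] = -34, Var(A) = 466.56

From S = -3A: E[S] = a·E[A] + b, so E[A] = (E[S] − b)/a = (102 − 0)/(-3) = -34.
Var(S) = 64.8² = 4199.04.
Var(S) = a²·Var(A), so Var(A) = 4199.04/(-3)² = 466.56.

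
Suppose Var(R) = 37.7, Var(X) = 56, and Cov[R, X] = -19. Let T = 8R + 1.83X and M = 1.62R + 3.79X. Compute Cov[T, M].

Cov[T, M] = 244.5838

By bilinearity, Cov[T, M] = ac·Var(R) + bd·Var(X) + (ad+bc)·Cov[R, X], with a=8, b=1.83, c=1.62, d=3.79.
ac·Var(R) = 8·1.62·37.7 = 488.592
bd·Var(X) = 1.83·3.79·56 = 388.3992
(ad+bc)·Cov[R, X] = (33.2846)·(-19) = -632.4074
Cov[T, M] = 488.592 + 388.3992 + (-632.4074) = 244.5838.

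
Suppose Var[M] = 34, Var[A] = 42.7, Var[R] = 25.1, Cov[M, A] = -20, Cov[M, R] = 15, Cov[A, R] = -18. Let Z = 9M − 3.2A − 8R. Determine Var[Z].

Var[Z] = a²·Var[M] + b²·Var[A] + c²·Var[R] + 2ab·Cov[M, A] + 2ac·Cov[M, R] + 2bc·Cov[A, R], with a = 9, b = -3.2, c = -8.
= 2754 + 437.248 + 1606.4 + 1152 + (-2160) + (-921.6)
= 2868.048.

Var[Z] = 2868.048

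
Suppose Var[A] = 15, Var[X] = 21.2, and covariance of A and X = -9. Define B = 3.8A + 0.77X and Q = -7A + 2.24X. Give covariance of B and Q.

By bilinearity, covariance of B and Q = ac·Var[A] + bd·Var[X] + (ad+bc)·covariance of A and X, with a=3.8, b=0.77, c=-7, d=2.24.
ac·Var[A] = 3.8·(-7)·15 = -399
bd·Var[X] = 0.77·2.24·21.2 = 36.56576
(ad+bc)·covariance of A and X = (3.122)·(-9) = -28.098
covariance of B and Q = -399 + 36.56576 + (-28.098) = -390.53224.

covariance of B and Q = -390.53224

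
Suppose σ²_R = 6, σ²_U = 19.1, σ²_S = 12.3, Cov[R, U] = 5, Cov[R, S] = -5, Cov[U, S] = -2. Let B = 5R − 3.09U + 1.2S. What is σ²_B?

σ²_B = a²·σ²_R + b²·σ²_U + c²·σ²_S + 2ab·Cov[R, U] + 2ac·Cov[R, S] + 2bc·Cov[U, S], with a = 5, b = -3.09, c = 1.2.
= 150 + 182.36871 + 17.712 + (-154.5) + (-60) + 14.832
= 150.41271.

σ²_B = 150.41271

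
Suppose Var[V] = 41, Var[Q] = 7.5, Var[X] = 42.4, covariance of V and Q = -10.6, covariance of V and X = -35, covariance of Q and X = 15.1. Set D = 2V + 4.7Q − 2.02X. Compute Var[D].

Var[D] = 299.48516

Var[D] = a²·Var[V] + b²·Var[Q] + c²·Var[X] + 2ab·covariance of V and Q + 2ac·covariance of V and X + 2bc·covariance of Q and X, with a = 2, b = 4.7, c = -2.02.
= 164 + 165.675 + 173.00896 + (-199.28) + 282.8 + (-286.7188)
= 299.48516.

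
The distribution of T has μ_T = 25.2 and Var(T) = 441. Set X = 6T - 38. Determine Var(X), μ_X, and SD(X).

X = 6T - 38 is linear with a = 6, b = -38.
Var(X) = a²·Var(T) = 6²·441 = 15876 (the additive constant -38 does not affect variance).
μ_X = a·μ_T + b = 6·25.2 + (-38) = 113.2.
SD(T) = √441 = 21.
SD(X) = |a|·SD(T) = |6|·21 = 126.

Var(X) = 15876, μ_X = 113.2, SD(X) = 126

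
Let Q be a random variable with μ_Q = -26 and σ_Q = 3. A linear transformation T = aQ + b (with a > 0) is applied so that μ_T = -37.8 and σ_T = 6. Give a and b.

a = 2, b = 14.2

σ_T = a·σ_Q (a > 0), so a = 6/3 = 2.
μ_T = a·μ_Q + b, so b = -37.8 − 2·(-26) = 14.2.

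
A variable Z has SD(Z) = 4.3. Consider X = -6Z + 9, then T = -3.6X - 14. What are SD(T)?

SD(X) = |-6|·4.3 = 25.8.
SD(T) = |-3.6|·25.8 = 92.88.

SD(T) = 92.88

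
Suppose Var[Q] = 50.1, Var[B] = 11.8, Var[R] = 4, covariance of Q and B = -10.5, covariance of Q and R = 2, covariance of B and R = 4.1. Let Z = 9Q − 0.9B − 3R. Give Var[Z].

Var[Z] = a²·Var[Q] + b²·Var[B] + c²·Var[R] + 2ab·covariance of Q and B + 2ac·covariance of Q and R + 2bc·covariance of B and R, with a = 9, b = -0.9, c = -3.
= 4058.1 + 9.558 + 36 + 170.1 + (-108) + 22.14
= 4187.898.

Var[Z] = 4187.898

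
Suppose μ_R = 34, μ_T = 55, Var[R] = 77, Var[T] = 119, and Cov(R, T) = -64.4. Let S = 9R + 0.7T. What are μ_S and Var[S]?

μ_S = 344.5, Var[S] = 5483.87

μ_S = 9·μ_R + 0.7·μ_T = 9·34 + 0.7·55 = 344.5.
Var[S] = a²·Var[R] + b²·Var[T] + 2ab·Cov(R, T) with a = 9, b = 0.7.
= 9²·77 + 0.7²·119 + 2·9·0.7·(-64.4)
= 6237 + 58.31 + (-811.44) = 5483.87.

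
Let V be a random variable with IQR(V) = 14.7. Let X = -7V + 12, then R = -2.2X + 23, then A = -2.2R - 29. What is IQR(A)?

IQR(X) = |-7|·14.7 = 102.9.
IQR(R) = |-2.2|·102.9 = 226.38.
IQR(A) = |-2.2|·226.38 = 498.036.

IQR(A) = 498.036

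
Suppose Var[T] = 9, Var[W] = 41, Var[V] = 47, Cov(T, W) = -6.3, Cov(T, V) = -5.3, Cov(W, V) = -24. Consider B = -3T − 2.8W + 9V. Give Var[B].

Var[B] = 5599.4

Var[B] = a²·Var[T] + b²·Var[W] + c²·Var[V] + 2ab·Cov(T, W) + 2ac·Cov(T, V) + 2bc·Cov(W, V), with a = -3, b = -2.8, c = 9.
= 81 + 321.44 + 3807 + (-105.84) + 286.2 + 1209.6
= 5599.4.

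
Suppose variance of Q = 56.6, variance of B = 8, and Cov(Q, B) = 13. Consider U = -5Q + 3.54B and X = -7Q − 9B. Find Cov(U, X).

By bilinearity, Cov(U, X) = ac·variance of Q + bd·variance of B + (ad+bc)·Cov(Q, B), with a=-5, b=3.54, c=-7, d=-9.
ac·variance of Q = (-5)·(-7)·56.6 = 1981
bd·variance of B = 3.54·(-9)·8 = -254.88
(ad+bc)·Cov(Q, B) = (20.22)·13 = 262.86
Cov(U, X) = 1981 + (-254.88) + 262.86 = 1988.98.

Cov(U, X) = 1988.98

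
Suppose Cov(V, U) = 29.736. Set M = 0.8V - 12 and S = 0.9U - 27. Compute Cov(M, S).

Cov(M, S) = a·c·Cov(V, U) = 0.8·0.9·29.736 = 21.40992. Additive constants drop out.

Cov(M, S) = 21.40992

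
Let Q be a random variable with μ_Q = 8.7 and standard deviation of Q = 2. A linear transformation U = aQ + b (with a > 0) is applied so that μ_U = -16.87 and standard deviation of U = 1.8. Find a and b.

standard deviation of U = a·standard deviation of Q (a > 0), so a = 1.8/2 = 0.9.
μ_U = a·μ_Q + b, so b = -16.87 − 0.9·8.7 = -24.7.

a = 0.9, b = -24.7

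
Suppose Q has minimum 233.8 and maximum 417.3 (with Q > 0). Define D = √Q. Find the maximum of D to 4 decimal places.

max(D) = 20.4279

√Q is increasing on this domain, so max(D) comes from max(Q) = 417.3: max(D) = √(417.3) ≈ 20.4279.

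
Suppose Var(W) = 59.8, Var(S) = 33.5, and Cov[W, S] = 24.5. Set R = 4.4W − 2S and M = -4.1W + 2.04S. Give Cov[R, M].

By bilinearity, Cov[R, M] = ac·Var(W) + bd·Var(S) + (ad+bc)·Cov[W, S], with a=4.4, b=-2, c=-4.1, d=2.04.
ac·Var(W) = 4.4·(-4.1)·59.8 = -1078.792
bd·Var(S) = (-2)·2.04·33.5 = -136.68
(ad+bc)·Cov[W, S] = (17.176)·24.5 = 420.812
Cov[R, M] = -1078.792 + (-136.68) + 420.812 = -794.66.

Cov[R, M] = -794.66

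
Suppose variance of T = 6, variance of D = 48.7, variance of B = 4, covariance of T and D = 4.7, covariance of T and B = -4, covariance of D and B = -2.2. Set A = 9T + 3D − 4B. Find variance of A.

variance of A = a²·variance of T + b²·variance of D + c²·variance of B + 2ab·covariance of T and D + 2ac·covariance of T and B + 2bc·covariance of D and B, with a = 9, b = 3, c = -4.
= 486 + 438.3 + 64 + 253.8 + 288 + 52.8
= 1582.9.

variance of A = 1582.9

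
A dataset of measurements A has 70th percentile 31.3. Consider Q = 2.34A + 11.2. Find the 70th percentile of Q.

70th percentile of Q = 84.442

Since a = 2.34 > 0 the transformation is increasing, so the 70th percentile of Q = a·(P_{70} of A) + b = 2.34·31.3 + 11.2 = 84.442.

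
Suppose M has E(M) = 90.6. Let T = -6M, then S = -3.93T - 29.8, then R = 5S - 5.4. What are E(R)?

E(T) = (-6)·90.6 = -543.6.
E(S) = (-3.93)·(-543.6) + (-29.8) = 2106.548.
E(R) = 5·2106.548 + (-5.4) = 10527.34.

E(R) = 10527.34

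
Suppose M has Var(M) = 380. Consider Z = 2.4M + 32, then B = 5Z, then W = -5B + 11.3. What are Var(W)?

Var(W) = 1368000

Var(Z) = 2.4²·380 = 2188.8.
Var(B) = 5²·2188.8 = 54720.
Var(W) = (-5)²·54720 = 1368000.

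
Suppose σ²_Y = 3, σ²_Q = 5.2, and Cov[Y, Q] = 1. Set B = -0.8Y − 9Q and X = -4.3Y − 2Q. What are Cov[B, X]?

Cov[B, X] = 144.22

By bilinearity, Cov[B, X] = ac·σ²_Y + bd·σ²_Q + (ad+bc)·Cov[Y, Q], with a=-0.8, b=-9, c=-4.3, d=-2.
ac·σ²_Y = (-0.8)·(-4.3)·3 = 10.32
bd·σ²_Q = (-9)·(-2)·5.2 = 93.6
(ad+bc)·Cov[Y, Q] = (40.3)·1 = 40.3
Cov[B, X] = 10.32 + 93.6 + 40.3 = 144.22.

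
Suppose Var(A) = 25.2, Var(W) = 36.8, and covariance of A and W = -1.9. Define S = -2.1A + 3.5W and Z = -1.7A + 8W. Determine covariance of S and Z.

covariance of S and Z = 1163.589

By bilinearity, covariance of S and Z = ac·Var(A) + bd·Var(W) + (ad+bc)·covariance of A and W, with a=-2.1, b=3.5, c=-1.7, d=8.
ac·Var(A) = (-2.1)·(-1.7)·25.2 = 89.964
bd·Var(W) = 3.5·8·36.8 = 1030.4
(ad+bc)·covariance of A and W = (-22.75)·(-1.9) = 43.225
covariance of S and Z = 89.964 + 1030.4 + 43.225 = 1163.589.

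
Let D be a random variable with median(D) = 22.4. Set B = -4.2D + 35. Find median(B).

median(B) = -59.08

A linear map preserves order up to sign, so median(B) = a·median(D) + b = (-4.2)·22.4 + 35 = -59.08.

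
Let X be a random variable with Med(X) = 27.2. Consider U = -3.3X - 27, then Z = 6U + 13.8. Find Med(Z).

Med(U) = (-3.3)·27.2 + (-27) = -116.76.
Med(Z) = 6·(-116.76) + 13.8 = -686.76.

Med(Z) = -686.76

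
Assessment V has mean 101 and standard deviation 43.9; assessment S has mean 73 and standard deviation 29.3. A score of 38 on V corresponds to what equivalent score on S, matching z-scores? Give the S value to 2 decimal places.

S = 30.95

z = (38 − 101)/43.9 ≈ -1.4351.
S = 73 + z·29.3 = 73 + (38 − 101)·29.3/43.9 ≈ 30.95.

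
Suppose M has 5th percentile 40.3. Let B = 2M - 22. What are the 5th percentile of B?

5th percentile of B = 58.6

Since a = 2 > 0 the transformation is increasing, so the 5th percentile of B = a·(P_{5} of M) + b = 2·40.3 + (-22) = 58.6.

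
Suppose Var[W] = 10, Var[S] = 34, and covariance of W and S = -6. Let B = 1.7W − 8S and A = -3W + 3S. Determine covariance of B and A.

By bilinearity, covariance of B and A = ac·Var[W] + bd·Var[S] + (ad+bc)·covariance of W and S, with a=1.7, b=-8, c=-3, d=3.
ac·Var[W] = 1.7·(-3)·10 = -51
bd·Var[S] = (-8)·3·34 = -816
(ad+bc)·covariance of W and S = (29.1)·(-6) = -174.6
covariance of B and A = -51 + (-816) + (-174.6) = -1041.6.

covariance of B and A = -1041.6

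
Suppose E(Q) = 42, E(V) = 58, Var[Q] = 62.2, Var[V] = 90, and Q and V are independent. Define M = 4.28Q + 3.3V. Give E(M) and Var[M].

E(M) = 371.16, Var[M] = 2119.50448

E(M) = 4.28·E(Q) + 3.3·E(V) = 4.28·42 + 3.3·58 = 371.16.
Var[M] = a²·Var[Q] + b²·Var[V] + 2ab·Cov(Q, V) with a = 4.28, b = 3.3.
Independence gives Cov(Q, V) = 0.
= 4.28²·62.2 + 3.3²·90 + 2·4.28·3.3·0
= 1139.40448 + 980.1 + 0 = 2119.50448.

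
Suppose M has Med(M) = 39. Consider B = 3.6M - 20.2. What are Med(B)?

A linear map preserves order up to sign, so Med(B) = a·Med(M) + b = 3.6·39 + (-20.2) = 120.2.

Med(B) = 120.2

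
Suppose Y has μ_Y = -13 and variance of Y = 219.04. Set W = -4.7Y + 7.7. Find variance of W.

variance of W = 4838.5936

W = -4.7Y + 7.7 is linear with a = -4.7, b = 7.7.
variance of W = a²·variance of Y = (-4.7)²·219.04 = 4838.5936 (the additive constant 7.7 does not affect variance).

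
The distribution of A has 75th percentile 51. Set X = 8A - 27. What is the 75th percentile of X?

Since a = 8 > 0 the transformation is increasing, so the 75th percentile of X = a·(P_{75} of A) + b = 8·51 + (-27) = 381.

75th percentile of X = 381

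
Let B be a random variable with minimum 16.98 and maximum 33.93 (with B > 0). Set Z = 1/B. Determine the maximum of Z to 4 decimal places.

max(Z) = 0.0589

1/B is decreasing on this domain, so max(Z) comes from min(B) = 16.98: max(Z) = 1/(16.98) ≈ 0.0589.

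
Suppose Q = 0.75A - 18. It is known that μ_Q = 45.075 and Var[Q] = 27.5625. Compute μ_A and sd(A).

From Q = 0.75A - 18: μ_Q = a·μ_A + b, so μ_A = (μ_Q − b)/a = (45.075 − (-18))/0.75 = 84.1.
sd(Q) = √27.5625 = 5.25.
sd(Q) = |a|·sd(A), so sd(A) = 5.25/|0.75| = 7.

μ_A = 84.1, sd(A) = 7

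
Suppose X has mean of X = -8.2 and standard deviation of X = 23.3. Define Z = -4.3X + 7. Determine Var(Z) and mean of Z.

Var(Z) = 10038.0361, mean of Z = 42.26

Z = -4.3X + 7 is linear with a = -4.3, b = 7.
Var(X) = 23.3² = 542.89.
Var(Z) = a²·Var(X) = (-4.3)²·542.89 = 10038.0361 (the additive constant 7 does not affect variance).
mean of Z = a·mean of X + b = (-4.3)·(-8.2) + 7 = 42.26.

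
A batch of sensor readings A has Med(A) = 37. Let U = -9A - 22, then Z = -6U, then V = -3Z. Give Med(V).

Med(V) = -6390

Med(U) = (-9)·37 + (-22) = -355.
Med(Z) = (-6)·(-355) = 2130.
Med(V) = (-3)·2130 = -6390.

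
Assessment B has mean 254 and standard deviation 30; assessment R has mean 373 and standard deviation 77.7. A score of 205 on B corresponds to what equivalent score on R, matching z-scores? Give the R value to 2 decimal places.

z = (205 − 254)/30 ≈ -1.6333.
R = 373 + z·77.7 = 373 + (205 − 254)·77.7/30 = 246.09.

R = 246.09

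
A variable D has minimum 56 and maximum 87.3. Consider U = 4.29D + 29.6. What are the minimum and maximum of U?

min(U) = 269.84, max(U) = 404.117

a = 4.29 > 0, so min(U) = a·min(D)+b = 4.29·56 + 29.6 = 269.84 and max(U) = 4.29·87.3 + 29.6 = 404.117.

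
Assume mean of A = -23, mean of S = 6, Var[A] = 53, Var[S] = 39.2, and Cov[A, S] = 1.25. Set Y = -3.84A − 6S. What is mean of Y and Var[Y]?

mean of Y = 52.32, Var[Y] = 2250.3168

mean of Y = (-3.84)·mean of A + (-6)·mean of S = (-3.84)·(-23) + (-6)·6 = 52.32.
Var[Y] = a²·Var[A] + b²·Var[S] + 2ab·Cov[A, S] with a = -3.84, b = -6.
= (-3.84)²·53 + (-6)²·39.2 + 2·(-3.84)·(-6)·1.25
= 781.5168 + 1411.2 + 57.6 = 2250.3168.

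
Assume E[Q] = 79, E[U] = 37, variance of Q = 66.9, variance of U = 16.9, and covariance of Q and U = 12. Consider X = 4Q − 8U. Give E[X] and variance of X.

E[X] = 4·E[Q] + (-8)·E[U] = 4·79 + (-8)·37 = 20.
variance of X = a²·variance of Q + b²·variance of U + 2ab·covariance of Q and U with a = 4, b = -8.
= 4²·66.9 + (-8)²·16.9 + 2·4·(-8)·12
= 1070.4 + 1081.6 + (-768) = 1384.

E[X] = 20, variance of X = 1384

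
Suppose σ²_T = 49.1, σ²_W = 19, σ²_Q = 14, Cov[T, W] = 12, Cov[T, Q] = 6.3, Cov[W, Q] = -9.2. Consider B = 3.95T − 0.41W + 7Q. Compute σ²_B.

σ²_B = 1817.60665

σ²_B = a²·σ²_T + b²·σ²_W + c²·σ²_Q + 2ab·Cov[T, W] + 2ac·Cov[T, Q] + 2bc·Cov[W, Q], with a = 3.95, b = -0.41, c = 7.
= 766.08275 + 3.1939 + 686 + (-38.868) + 348.39 + 52.808
= 1817.60665.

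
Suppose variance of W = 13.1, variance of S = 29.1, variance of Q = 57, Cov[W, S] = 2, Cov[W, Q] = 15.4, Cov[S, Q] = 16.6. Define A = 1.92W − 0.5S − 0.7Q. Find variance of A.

variance of A = 49.88164

variance of A = a²·variance of W + b²·variance of S + c²·variance of Q + 2ab·Cov[W, S] + 2ac·Cov[W, Q] + 2bc·Cov[S, Q], with a = 1.92, b = -0.5, c = -0.7.
= 48.29184 + 7.275 + 27.93 + (-3.84) + (-41.3952) + 11.62
= 49.88164.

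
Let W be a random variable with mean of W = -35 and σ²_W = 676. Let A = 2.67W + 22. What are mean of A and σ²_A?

mean of A = -71.45, σ²_A = 4819.1364

A = 2.67W + 22 is linear with a = 2.67, b = 22.
mean of A = a·mean of W + b = 2.67·(-35) + 22 = -71.45.
σ²_A = a²·σ²_W = 2.67²·676 = 4819.1364 (the additive constant 22 does not affect variance).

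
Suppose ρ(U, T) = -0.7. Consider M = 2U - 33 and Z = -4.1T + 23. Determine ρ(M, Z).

ρ(M, Z) = 0.7

Linear rescalings preserve |correlation|; the slopes 2 and -4.1 have opposite signs, so the correlation flips sign: ρ(M, Z) = −ρ(U, T) = 0.7.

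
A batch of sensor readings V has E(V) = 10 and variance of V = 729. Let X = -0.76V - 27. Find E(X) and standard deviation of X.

E(X) = -34.6, standard deviation of X = 20.52

X = -0.76V - 27 is linear with a = -0.76, b = -27.
E(X) = a·E(V) + b = (-0.76)·10 + (-27) = -34.6.
standard deviation of V = √729 = 27.
standard deviation of X = |a|·standard deviation of V = |-0.76|·27 = 20.52.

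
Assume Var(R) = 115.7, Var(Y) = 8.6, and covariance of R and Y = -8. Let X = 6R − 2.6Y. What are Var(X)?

Var(X) = 4472.936

Var(X) = a²·Var(R) + b²·Var(Y) + 2ab·covariance of R and Y with a = 6, b = -2.6.
= 6²·115.7 + (-2.6)²·8.6 + 2·6·(-2.6)·(-8)
= 4165.2 + 58.136 + 249.6 = 4472.936.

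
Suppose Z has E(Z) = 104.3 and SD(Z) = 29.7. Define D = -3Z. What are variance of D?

D = -3Z is linear with a = -3, b = 0.
variance of Z = 29.7² = 882.09.
variance of D = a²·variance of Z = (-3)²·882.09 = 7938.81.

variance of D = 7938.81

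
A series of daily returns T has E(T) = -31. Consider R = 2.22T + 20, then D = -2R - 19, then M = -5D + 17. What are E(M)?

E(R) = 2.22·(-31) + 20 = -48.82.
E(D) = (-2)·(-48.82) + (-19) = 78.64.
E(M) = (-5)·78.64 + 17 = -376.2.

E(M) = -376.2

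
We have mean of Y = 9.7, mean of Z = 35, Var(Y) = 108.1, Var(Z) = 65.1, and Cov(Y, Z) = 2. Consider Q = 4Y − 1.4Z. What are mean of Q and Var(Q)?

mean of Q = -10.2, Var(Q) = 1834.796

mean of Q = 4·mean of Y + (-1.4)·mean of Z = 4·9.7 + (-1.4)·35 = -10.2.
Var(Q) = a²·Var(Y) + b²·Var(Z) + 2ab·Cov(Y, Z) with a = 4, b = -1.4.
= 4²·108.1 + (-1.4)²·65.1 + 2·4·(-1.4)·2
= 1729.6 + 127.596 + (-22.4) = 1834.796.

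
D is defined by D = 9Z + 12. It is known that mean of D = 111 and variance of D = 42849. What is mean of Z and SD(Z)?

From D = 9Z + 12: mean of D = a·mean of Z + b, so mean of Z = (mean of D − b)/a = (111 − 12)/9 = 11.
SD(D) = √42849 = 207.
SD(D) = |a|·SD(Z), so SD(Z) = 207/|9| = 23.

mean of Z = 11, SD(Z) = 23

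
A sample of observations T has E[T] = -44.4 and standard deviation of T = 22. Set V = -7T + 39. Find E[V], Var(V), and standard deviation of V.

V = -7T + 39 is linear with a = -7, b = 39.
E[V] = a·E[T] + b = (-7)·(-44.4) + 39 = 349.8.
Var(T) = 22² = 484.
Var(V) = a²·Var(T) = (-7)²·484 = 23716 (the additive constant 39 does not affect variance).
standard deviation of V = |a|·standard deviation of T = |-7|·22 = 154.

E[V] = 349.8, Var(V) = 23716, standard deviation of V = 154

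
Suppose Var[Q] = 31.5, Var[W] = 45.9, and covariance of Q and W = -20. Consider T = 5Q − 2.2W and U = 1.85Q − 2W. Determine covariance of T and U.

covariance of T and U = 774.735

By bilinearity, covariance of T and U = ac·Var[Q] + bd·Var[W] + (ad+bc)·covariance of Q and W, with a=5, b=-2.2, c=1.85, d=-2.
ac·Var[Q] = 5·1.85·31.5 = 291.375
bd·Var[W] = (-2.2)·(-2)·45.9 = 201.96
(ad+bc)·covariance of Q and W = (-14.07)·(-20) = 281.4
covariance of T and U = 291.375 + 201.96 + 281.4 = 774.735.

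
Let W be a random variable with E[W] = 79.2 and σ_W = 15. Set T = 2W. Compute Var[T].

T = 2W is linear with a = 2, b = 0.
Var[W] = 15² = 225.
Var[T] = a²·Var[W] = 2²·225 = 900.

Var[T] = 900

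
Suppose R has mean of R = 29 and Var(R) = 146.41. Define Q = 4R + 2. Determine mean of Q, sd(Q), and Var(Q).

mean of Q = 118, sd(Q) = 48.4, Var(Q) = 2342.56

Q = 4R + 2 is linear with a = 4, b = 2.
mean of Q = a·mean of R + b = 4·29 + 2 = 118.
sd(R) = √146.41 = 12.1.
sd(Q) = |a|·sd(R) = |4|·12.1 = 48.4.
Var(Q) = a²·Var(R) = 4²·146.41 = 2342.56 (the additive constant 2 does not affect variance).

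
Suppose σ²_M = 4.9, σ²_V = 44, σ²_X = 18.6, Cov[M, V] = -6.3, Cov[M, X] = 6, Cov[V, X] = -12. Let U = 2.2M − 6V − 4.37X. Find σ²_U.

σ²_U = 1384.59034

σ²_U = a²·σ²_M + b²·σ²_V + c²·σ²_X + 2ab·Cov[M, V] + 2ac·Cov[M, X] + 2bc·Cov[V, X], with a = 2.2, b = -6, c = -4.37.
= 23.716 + 1584 + 355.20234 + 166.32 + (-115.368) + (-629.28)
= 1384.59034.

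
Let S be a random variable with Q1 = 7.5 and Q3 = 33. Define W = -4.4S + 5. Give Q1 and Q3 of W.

a = -4.4 < 0 reverses order: Q1(W) comes from Q3(S), Q3(W) from Q1(S).
Q1(W) = (-4.4)·33 + 5 = -140.2; Q3(W) = (-4.4)·7.5 + 5 = -28.

Q1(W) = -140.2, Q3(W) = -28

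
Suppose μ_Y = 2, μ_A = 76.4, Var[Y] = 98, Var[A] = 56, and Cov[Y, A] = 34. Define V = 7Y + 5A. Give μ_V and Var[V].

μ_V = 7·μ_Y + 5·μ_A = 7·2 + 5·76.4 = 396.
Var[V] = a²·Var[Y] + b²·Var[A] + 2ab·Cov[Y, A] with a = 7, b = 5.
= 7²·98 + 5²·56 + 2·7·5·34
= 4802 + 1400 + 2380 = 8582.

μ_V = 396, Var[V] = 8582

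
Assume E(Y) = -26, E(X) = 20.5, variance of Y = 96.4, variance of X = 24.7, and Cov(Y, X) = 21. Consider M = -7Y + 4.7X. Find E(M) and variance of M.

E(M) = 278.35, variance of M = 3887.423

E(M) = (-7)·E(Y) + 4.7·E(X) = (-7)·(-26) + 4.7·20.5 = 278.35.
variance of M = a²·variance of Y + b²·variance of X + 2ab·Cov(Y, X) with a = -7, b = 4.7.
= (-7)²·96.4 + 4.7²·24.7 + 2·(-7)·4.7·21
= 4723.6 + 545.623 + (-1381.8) = 3887.423.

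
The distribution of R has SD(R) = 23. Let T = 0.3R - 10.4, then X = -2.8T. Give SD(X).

SD(T) = |0.3|·23 = 6.9.
SD(X) = |-2.8|·6.9 = 19.32.

SD(X) = 19.32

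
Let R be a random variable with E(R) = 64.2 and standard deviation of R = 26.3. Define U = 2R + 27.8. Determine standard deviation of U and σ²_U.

U = 2R + 27.8 is linear with a = 2, b = 27.8.
standard deviation of U = |a|·standard deviation of R = |2|·26.3 = 52.6.
σ²_R = 26.3² = 691.69.
σ²_U = a²·σ²_R = 2²·691.69 = 2766.76 (the additive constant 27.8 does not affect variance).

standard deviation of U = 52.6, σ²_U = 2766.76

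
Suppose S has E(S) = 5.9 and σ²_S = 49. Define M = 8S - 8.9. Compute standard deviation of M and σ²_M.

standard deviation of M = 56, σ²_M = 3136

M = 8S - 8.9 is linear with a = 8, b = -8.9.
standard deviation of S = √49 = 7.
standard deviation of M = |a|·standard deviation of S = |8|·7 = 56.
σ²_M = a²·σ²_S = 8²·49 = 3136 (the additive constant -8.9 does not affect variance).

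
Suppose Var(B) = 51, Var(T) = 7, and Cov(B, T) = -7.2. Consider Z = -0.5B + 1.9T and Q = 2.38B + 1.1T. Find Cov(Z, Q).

By bilinearity, Cov(Z, Q) = ac·Var(B) + bd·Var(T) + (ad+bc)·Cov(B, T), with a=-0.5, b=1.9, c=2.38, d=1.1.
ac·Var(B) = (-0.5)·2.38·51 = -60.69
bd·Var(T) = 1.9·1.1·7 = 14.63
(ad+bc)·Cov(B, T) = (3.972)·(-7.2) = -28.5984
Cov(Z, Q) = -60.69 + 14.63 + (-28.5984) = -74.6584.

Cov(Z, Q) = -74.6584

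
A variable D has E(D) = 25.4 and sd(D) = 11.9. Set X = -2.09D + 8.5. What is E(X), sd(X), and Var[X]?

X = -2.09D + 8.5 is linear with a = -2.09, b = 8.5.
E(X) = a·E(D) + b = (-2.09)·25.4 + 8.5 = -44.586.
sd(X) = |a|·sd(D) = |-2.09|·11.9 = 24.871.
Var[D] = 11.9² = 141.61.
Var[X] = a²·Var[D] = (-2.09)²·141.61 = 618.566641 (the additive constant 8.5 does not affect variance).

E(X) = -44.586, sd(X) = 24.871, Var[X] = 618.566641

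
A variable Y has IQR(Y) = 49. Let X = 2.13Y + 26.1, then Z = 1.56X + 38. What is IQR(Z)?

IQR(X) = |2.13|·49 = 104.37.
IQR(Z) = |1.56|·104.37 = 162.8172.

IQR(Z) = 162.8172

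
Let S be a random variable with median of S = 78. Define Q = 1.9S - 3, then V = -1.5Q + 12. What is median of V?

median of V = -205.8

median of Q = 1.9·78 + (-3) = 145.2.
median of V = (-1.5)·145.2 + 12 = -205.8.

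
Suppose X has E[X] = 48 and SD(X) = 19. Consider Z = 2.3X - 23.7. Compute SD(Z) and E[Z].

Z = 2.3X - 23.7 is linear with a = 2.3, b = -23.7.
SD(Z) = |a|·SD(X) = |2.3|·19 = 43.7.
E[Z] = a·E[X] + b = 2.3·48 + (-23.7) = 86.7.

SD(Z) = 43.7, E[Z] = 86.7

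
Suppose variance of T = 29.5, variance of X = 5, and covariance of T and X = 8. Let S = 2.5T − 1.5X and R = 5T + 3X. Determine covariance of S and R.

By bilinearity, covariance of S and R = ac·variance of T + bd·variance of X + (ad+bc)·covariance of T and X, with a=2.5, b=-1.5, c=5, d=3.
ac·variance of T = 2.5·5·29.5 = 368.75
bd·variance of X = (-1.5)·3·5 = -22.5
(ad+bc)·covariance of T and X = (0)·8 = 0
covariance of S and R = 368.75 + (-22.5) + 0 = 346.25.

covariance of S and R = 346.25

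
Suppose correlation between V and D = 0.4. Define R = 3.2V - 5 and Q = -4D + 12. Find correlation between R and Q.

Linear rescalings preserve |correlation|; the slopes 3.2 and -4 have opposite signs, so the correlation flips sign: correlation between R and Q = −correlation between V and D = -0.4.

correlation between R and Q = -0.4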